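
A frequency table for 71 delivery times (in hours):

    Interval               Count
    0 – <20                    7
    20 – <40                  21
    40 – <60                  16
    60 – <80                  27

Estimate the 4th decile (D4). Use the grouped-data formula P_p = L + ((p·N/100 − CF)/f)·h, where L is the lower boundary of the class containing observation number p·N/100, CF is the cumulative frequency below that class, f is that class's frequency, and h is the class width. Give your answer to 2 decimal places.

N = 71; target position k = 40/100 · 71 = 28.4.
Cumulative frequencies: 7, 28, 44, 71.
Observation 28.4 falls in the class 40 – <60.
L = 40, CF = 28, f = 16, h = 20.
P40 = 40 + ((28.4 − 28)/16)·20 = 40 + 0.5 = 40.5.

40.50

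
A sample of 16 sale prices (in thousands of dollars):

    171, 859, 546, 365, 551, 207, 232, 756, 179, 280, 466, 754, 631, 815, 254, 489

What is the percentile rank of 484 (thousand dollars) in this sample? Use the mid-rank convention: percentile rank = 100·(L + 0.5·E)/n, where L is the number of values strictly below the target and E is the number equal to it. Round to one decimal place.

Sorted: 171, 179, 207, 232, 254, 280, 365, 466, 489, 546, 551, 631, 754, 756, 815, 859.
Count below 484: L = 8; count equal: E = 0; n = 16.
Percentile rank = 100·(8 + 0.5·0)/16 = 100·8/16 = 50.

50.0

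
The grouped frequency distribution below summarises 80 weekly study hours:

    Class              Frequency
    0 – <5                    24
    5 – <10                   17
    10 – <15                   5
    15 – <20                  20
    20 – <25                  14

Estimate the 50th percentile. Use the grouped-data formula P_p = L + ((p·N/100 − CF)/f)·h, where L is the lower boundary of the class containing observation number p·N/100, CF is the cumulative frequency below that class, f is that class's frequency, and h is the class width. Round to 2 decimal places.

N = 80; target position k = 50/100 · 80 = 40.
Cumulative frequencies: 24, 41, 46, 66, 80.
Observation 40 falls in the class 5 – <10.
L = 5, CF = 24, f = 17, h = 5.
P50 = 5 + ((40 − 24)/17)·5 = 5 + 4.70588 = 9.70588.

9.71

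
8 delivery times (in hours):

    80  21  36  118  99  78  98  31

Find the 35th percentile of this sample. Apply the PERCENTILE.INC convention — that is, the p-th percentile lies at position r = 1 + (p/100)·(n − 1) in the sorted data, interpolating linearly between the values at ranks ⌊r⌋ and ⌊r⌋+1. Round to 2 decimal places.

54.90

Sorted: 21, 31, 36, 78, 80, 98, 99, 118.
n = 8.
r = 1 + (35/100)·(8 − 1) = 1 + 2.45 = 3.45.
Rank 3 is 36 and rank 4 is 78.
Interpolate: 36 + 0.45·(78 − 36) = 36 + 0.45·42 = 54.9.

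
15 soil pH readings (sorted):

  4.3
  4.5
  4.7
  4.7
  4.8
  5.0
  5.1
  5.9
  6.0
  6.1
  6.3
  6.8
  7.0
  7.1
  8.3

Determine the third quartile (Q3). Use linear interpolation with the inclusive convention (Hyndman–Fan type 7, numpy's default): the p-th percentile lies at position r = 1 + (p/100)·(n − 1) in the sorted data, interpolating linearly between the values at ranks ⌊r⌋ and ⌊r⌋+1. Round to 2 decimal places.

6.55

n = 15.
r = 1 + (75/100)·(15 − 1) = 1 + 10.5 = 11.5.
Rank 11 is 6.3 and rank 12 is 6.8.
Interpolate: 6.3 + 0.5·(6.8 − 6.3) = 6.3 + 0.5·0.5 = 6.55.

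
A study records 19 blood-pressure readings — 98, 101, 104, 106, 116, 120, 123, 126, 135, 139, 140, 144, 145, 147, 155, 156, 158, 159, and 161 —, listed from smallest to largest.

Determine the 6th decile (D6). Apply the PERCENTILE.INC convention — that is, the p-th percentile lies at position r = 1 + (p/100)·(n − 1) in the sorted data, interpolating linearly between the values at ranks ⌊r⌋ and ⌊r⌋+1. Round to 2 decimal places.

143.20

n = 19.
r = 1 + (60/100)·(19 − 1) = 1 + 10.8 = 11.8.
Rank 11 is 140 and rank 12 is 144.
Interpolate: 140 + 0.8·(144 − 140) = 140 + 0.8·4 = 143.2.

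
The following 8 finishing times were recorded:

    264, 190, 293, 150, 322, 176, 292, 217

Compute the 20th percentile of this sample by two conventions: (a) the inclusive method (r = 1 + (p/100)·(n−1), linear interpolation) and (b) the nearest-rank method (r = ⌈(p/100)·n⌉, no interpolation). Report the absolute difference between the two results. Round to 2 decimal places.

5.60

Sorted: 150, 176, 190, 217, 264, 292, 293, 322.
n = 8.
(a) r = 2.4; between ranks 2 (176) and 3 (190): 181.6.
(b) the nearest-rank method: rank 2 → 176.
|181.6 − 176| = 5.6.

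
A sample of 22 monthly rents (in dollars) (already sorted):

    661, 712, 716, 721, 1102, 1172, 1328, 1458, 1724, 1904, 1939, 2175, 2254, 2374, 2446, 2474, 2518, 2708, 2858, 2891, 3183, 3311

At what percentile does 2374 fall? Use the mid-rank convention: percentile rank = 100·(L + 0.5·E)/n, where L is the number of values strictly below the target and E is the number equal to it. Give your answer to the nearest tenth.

61.4

Count below 2374: L = 13; count equal: E = 1; n = 22.
Percentile rank = 100·(13 + 0.5·1)/22 = 100·13.5/22 = 61.36.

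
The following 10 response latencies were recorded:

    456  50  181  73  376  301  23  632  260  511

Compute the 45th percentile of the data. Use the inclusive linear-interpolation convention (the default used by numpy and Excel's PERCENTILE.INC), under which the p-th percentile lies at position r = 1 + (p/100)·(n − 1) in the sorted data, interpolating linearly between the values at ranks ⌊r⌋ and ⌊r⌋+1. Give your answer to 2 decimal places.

262.05

Sorted: 23, 50, 73, 181, 260, 301, 376, 456, 511, 632.
n = 10.
r = 1 + (45/100)·(10 − 1) = 1 + 4.05 = 5.05.
Rank 5 is 260 and rank 6 is 301.
Interpolate: 260 + 0.05·(301 − 260) = 260 + 0.05·41 = 262.05.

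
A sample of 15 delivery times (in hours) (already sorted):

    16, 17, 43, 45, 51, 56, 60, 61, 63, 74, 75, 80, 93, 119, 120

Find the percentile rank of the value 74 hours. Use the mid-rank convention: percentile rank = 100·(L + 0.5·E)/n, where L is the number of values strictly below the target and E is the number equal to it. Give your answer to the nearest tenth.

Count below 74: L = 9; count equal: E = 1; n = 15.
Percentile rank = 100·(9 + 0.5·1)/15 = 100·9.5/15 = 63.33.

63.3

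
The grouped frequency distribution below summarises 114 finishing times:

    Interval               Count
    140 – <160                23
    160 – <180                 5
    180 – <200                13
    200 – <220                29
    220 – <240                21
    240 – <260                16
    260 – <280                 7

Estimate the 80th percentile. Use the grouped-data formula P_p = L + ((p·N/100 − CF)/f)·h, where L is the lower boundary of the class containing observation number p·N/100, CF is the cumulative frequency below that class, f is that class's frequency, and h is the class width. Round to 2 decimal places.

N = 114; target position k = 80/100 · 114 = 91.2.
Cumulative frequencies: 23, 28, 41, 70, 91, 107, 114.
Observation 91.2 falls in the class 240 – <260.
L = 240, CF = 91, f = 16, h = 20.
P80 = 240 + ((91.2 − 91)/16)·20 = 240 + 0.25 = 240.25.

240.25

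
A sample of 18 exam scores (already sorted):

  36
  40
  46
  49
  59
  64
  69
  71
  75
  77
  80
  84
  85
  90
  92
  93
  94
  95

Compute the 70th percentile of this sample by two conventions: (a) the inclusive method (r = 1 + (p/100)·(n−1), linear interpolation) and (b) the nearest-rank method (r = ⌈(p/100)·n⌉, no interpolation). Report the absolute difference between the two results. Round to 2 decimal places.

0.10

n = 18.
(a) r = 12.9; between ranks 12 (84) and 13 (85): 84.9.
(b) the nearest-rank method: rank 13 → 85.
|84.9 − 85| = 0.1.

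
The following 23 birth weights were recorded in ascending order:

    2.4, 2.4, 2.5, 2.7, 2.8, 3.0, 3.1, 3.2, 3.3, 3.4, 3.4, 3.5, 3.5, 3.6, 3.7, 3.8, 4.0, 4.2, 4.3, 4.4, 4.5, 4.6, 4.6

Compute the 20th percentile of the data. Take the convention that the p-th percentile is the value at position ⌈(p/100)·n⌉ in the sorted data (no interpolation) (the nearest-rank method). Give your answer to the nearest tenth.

2.8

n = 23.
Position = ⌈20/100 · 23⌉ = ⌈4.6⌉ = 5.
The value at rank 5 is 2.8.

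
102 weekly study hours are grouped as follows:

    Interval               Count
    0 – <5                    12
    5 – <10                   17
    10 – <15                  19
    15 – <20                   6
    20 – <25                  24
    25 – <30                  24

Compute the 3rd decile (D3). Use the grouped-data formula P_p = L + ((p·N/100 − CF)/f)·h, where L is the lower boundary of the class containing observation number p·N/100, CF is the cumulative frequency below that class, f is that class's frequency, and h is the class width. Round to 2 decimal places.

N = 102; target position k = 30/100 · 102 = 30.6.
Cumulative frequencies: 12, 29, 48, 54, 78, 102.
Observation 30.6 falls in the class 10 – <15.
L = 10, CF = 29, f = 19, h = 5.
P30 = 10 + ((30.6 − 29)/19)·5 = 10 + 0.421053 = 10.4211.

10.42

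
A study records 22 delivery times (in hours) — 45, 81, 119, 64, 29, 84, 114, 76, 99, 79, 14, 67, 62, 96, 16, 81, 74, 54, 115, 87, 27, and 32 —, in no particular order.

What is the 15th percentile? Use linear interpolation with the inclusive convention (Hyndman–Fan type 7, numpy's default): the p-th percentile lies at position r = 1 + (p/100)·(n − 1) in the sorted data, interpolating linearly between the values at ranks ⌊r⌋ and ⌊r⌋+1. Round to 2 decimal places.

29.45

Sorted: 14, 16, 27, 29, 32, 45, 54, 62, 64, 67, 74, 76, 79, 81, 81, 84, 87, 96, 99, 114, 115, 119.
n = 22.
r = 1 + (15/100)·(22 − 1) = 1 + 3.15 = 4.15.
Rank 4 is 29 and rank 5 is 32.
Interpolate: 29 + 0.15·(32 − 29) = 29 + 0.15·3 = 29.45.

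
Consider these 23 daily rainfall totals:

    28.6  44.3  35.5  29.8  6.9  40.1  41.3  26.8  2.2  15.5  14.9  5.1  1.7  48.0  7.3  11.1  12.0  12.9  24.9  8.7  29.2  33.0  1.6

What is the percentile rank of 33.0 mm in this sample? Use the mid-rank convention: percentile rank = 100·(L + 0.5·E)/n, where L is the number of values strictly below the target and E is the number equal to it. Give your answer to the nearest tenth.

Sorted: 1.6, 1.7, 2.2, 5.1, 6.9, 7.3, 8.7, 11.1, 12.0, 12.9, 14.9, 15.5, 24.9, 26.8, 28.6, 29.2, 29.8, 33.0, 35.5, 40.1, 41.3, 44.3, 48.0.
Count below 33.0: L = 17; count equal: E = 1; n = 23.
Percentile rank = 100·(17 + 0.5·1)/23 = 100·17.5/23 = 76.09.

76.1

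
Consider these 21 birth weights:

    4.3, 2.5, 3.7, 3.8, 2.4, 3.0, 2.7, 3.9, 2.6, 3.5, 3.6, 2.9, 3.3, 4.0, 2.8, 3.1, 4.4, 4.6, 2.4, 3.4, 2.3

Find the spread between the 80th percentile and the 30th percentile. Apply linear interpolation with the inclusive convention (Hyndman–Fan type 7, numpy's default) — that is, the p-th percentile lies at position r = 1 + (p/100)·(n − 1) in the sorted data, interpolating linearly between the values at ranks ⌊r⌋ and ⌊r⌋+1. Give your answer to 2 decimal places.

Sorted: 2.3, 2.4, 2.4, 2.5, 2.6, 2.7, 2.8, 2.9, 3.0, 3.1, 3.3, 3.4, 3.5, 3.6, 3.7, 3.8, 3.9, 4.0, 4.3, 4.4, 4.6.
n = 21.
P30: r = 7 (integer) → 2.8.
P80: r = 17 (integer) → 3.9.
Difference: 3.9 − 2.8 = 1.1.

1.10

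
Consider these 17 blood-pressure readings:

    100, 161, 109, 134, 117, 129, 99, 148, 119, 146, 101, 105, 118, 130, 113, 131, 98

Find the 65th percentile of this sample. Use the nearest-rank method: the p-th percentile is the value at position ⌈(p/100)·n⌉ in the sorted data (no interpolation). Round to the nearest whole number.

130

Sorted: 98, 99, 100, 101, 105, 109, 113, 117, 118, 119, 129, 130, 131, 134, 146, 148, 161.
n = 17.
Position = ⌈65/100 · 17⌉ = ⌈11.05⌉ = 12.
The value at rank 12 is 130.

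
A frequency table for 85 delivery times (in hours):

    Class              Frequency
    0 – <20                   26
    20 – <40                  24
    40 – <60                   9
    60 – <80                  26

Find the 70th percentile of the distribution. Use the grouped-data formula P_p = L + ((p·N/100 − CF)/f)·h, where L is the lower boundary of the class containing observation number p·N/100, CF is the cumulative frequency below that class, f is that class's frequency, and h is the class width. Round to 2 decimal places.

60.38

N = 85; target position k = 70/100 · 85 = 59.5.
Cumulative frequencies: 26, 50, 59, 85.
Observation 59.5 falls in the class 60 – <80.
L = 60, CF = 59, f = 26, h = 20.
P70 = 60 + ((59.5 − 59)/26)·20 = 60 + 0.384615 = 60.3846.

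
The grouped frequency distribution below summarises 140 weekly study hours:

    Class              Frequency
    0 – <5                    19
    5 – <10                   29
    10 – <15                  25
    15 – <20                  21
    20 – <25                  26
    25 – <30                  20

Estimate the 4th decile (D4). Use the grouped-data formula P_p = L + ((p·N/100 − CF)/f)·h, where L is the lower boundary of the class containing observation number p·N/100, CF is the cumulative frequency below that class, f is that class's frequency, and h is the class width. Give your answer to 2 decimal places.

N = 140; target position k = 40/100 · 140 = 56.
Cumulative frequencies: 19, 48, 73, 94, 120, 140.
Observation 56 falls in the class 10 – <15.
L = 10, CF = 48, f = 25, h = 5.
P40 = 10 + ((56 − 48)/25)·5 = 10 + 1.6 = 11.6.

11.60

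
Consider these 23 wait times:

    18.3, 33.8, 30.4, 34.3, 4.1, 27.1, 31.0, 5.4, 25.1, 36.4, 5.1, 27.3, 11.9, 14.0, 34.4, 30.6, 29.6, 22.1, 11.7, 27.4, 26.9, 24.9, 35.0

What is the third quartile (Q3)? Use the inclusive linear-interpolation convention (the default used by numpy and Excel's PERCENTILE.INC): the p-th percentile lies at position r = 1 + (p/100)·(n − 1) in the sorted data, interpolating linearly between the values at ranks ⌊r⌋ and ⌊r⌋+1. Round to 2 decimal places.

30.80

Sorted: 4.1, 5.1, 5.4, 11.7, 11.9, 14.0, 18.3, 22.1, 24.9, 25.1, 26.9, 27.1, 27.3, 27.4, 29.6, 30.4, 30.6, 31.0, 33.8, 34.3, 34.4, 35.0, 36.4.
n = 23.
r = 1 + (75/100)·(23 − 1) = 1 + 16.5 = 17.5.
Rank 17 is 30.6 and rank 18 is 31.0.
Interpolate: 30.6 + 0.5·(31.0 − 30.6) = 30.6 + 0.5·0.4 = 30.8.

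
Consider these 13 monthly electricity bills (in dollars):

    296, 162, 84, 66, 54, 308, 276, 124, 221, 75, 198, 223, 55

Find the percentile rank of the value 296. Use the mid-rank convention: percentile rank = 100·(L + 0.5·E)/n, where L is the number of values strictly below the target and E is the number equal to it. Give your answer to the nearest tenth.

Sorted: 54, 55, 66, 75, 84, 124, 162, 198, 221, 223, 276, 296, 308.
Count below 296: L = 11; count equal: E = 1; n = 13.
Percentile rank = 100·(11 + 0.5·1)/13 = 100·11.5/13 = 88.46.

88.5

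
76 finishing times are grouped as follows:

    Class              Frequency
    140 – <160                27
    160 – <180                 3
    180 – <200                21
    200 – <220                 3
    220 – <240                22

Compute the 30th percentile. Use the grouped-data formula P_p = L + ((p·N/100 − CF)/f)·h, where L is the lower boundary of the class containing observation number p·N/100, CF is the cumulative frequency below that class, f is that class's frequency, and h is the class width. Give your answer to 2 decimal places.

156.89

N = 76; target position k = 30/100 · 76 = 22.8.
Cumulative frequencies: 27, 30, 51, 54, 76.
Observation 22.8 falls in the class 140 – <160.
L = 140, CF = 0, f = 27, h = 20.
P30 = 140 + ((22.8 − 0)/27)·20 = 140 + 16.8889 = 156.889.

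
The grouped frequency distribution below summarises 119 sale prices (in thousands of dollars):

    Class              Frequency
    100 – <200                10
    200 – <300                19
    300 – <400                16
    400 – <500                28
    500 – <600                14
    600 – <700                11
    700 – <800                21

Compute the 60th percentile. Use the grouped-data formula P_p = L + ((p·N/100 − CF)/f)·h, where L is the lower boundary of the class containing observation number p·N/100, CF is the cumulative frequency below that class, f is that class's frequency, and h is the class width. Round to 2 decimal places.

N = 119; target position k = 60/100 · 119 = 71.4.
Cumulative frequencies: 10, 29, 45, 73, 87, 98, 119.
Observation 71.4 falls in the class 400 – <500.
L = 400, CF = 45, f = 28, h = 100.
P60 = 400 + ((71.4 − 45)/28)·100 = 400 + 94.2857 = 494.286.

494.29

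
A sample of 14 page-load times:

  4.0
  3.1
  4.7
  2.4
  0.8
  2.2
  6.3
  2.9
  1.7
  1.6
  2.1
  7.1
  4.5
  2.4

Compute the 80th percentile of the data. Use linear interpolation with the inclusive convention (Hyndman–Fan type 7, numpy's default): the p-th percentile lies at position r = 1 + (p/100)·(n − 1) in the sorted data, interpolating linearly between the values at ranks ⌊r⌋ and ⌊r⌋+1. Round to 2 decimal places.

4.58

Sorted: 0.8, 1.6, 1.7, 2.1, 2.2, 2.4, 2.4, 2.9, 3.1, 4.0, 4.5, 4.7, 6.3, 7.1.
n = 14.
r = 1 + (80/100)·(14 − 1) = 1 + 10.4 = 11.4.
Rank 11 is 4.5 and rank 12 is 4.7.
Interpolate: 4.5 + 0.4·(4.7 − 4.5) = 4.5 + 0.4·0.2 = 4.58.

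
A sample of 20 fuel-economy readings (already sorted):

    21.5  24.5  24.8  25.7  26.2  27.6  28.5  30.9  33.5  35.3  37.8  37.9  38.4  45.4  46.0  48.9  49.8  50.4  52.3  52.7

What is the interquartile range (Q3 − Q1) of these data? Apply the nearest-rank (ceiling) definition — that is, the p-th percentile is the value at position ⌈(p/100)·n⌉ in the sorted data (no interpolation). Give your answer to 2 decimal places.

n = 20.
P25: rank ⌈25/100·20⌉ = 5 → 26.2.
P75: rank ⌈75/100·20⌉ = 15 → 46.
Difference: 46 − 26.2 = 19.8.

19.80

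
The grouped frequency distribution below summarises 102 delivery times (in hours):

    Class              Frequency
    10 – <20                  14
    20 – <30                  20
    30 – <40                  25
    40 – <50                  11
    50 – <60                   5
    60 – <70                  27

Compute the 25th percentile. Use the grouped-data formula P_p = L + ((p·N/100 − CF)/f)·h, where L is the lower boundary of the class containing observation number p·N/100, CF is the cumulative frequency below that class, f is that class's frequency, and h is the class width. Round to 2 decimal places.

N = 102; target position k = 25/100 · 102 = 25.5.
Cumulative frequencies: 14, 34, 59, 70, 75, 102.
Observation 25.5 falls in the class 20 – <30.
L = 20, CF = 14, f = 20, h = 10.
P25 = 20 + ((25.5 − 14)/20)·10 = 20 + 5.75 = 25.75.

25.75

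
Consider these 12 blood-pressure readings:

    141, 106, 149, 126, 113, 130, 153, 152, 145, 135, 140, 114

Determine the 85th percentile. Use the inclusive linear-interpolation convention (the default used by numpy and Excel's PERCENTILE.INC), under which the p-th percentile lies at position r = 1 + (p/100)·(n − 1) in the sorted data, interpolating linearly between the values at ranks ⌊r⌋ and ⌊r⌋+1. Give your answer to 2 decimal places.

Sorted: 106, 113, 114, 126, 130, 135, 140, 141, 145, 149, 152, 153.
n = 12.
r = 1 + (85/100)·(12 − 1) = 1 + 9.35 = 10.35.
Rank 10 is 149 and rank 11 is 152.
Interpolate: 149 + 0.35·(152 − 149) = 149 + 0.35·3 = 150.05.

150.05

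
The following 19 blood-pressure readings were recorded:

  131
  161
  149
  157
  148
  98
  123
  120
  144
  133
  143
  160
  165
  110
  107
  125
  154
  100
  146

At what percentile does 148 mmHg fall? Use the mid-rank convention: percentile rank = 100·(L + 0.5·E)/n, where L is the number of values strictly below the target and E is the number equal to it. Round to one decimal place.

65.8

Sorted: 98, 100, 107, 110, 120, 123, 125, 131, 133, 143, 144, 146, 148, 149, 154, 157, 160, 161, 165.
Count below 148: L = 12; count equal: E = 1; n = 19.
Percentile rank = 100·(12 + 0.5·1)/19 = 100·12.5/19 = 65.79.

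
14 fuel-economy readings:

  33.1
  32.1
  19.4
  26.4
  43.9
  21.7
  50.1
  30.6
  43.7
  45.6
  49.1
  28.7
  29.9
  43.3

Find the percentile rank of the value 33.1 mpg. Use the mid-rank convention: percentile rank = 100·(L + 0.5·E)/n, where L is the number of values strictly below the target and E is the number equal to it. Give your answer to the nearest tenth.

Sorted: 19.4, 21.7, 26.4, 28.7, 29.9, 30.6, 32.1, 33.1, 43.3, 43.7, 43.9, 45.6, 49.1, 50.1.
Count below 33.1: L = 7; count equal: E = 1; n = 14.
Percentile rank = 100·(7 + 0.5·1)/14 = 100·7.5/14 = 53.57.

53.6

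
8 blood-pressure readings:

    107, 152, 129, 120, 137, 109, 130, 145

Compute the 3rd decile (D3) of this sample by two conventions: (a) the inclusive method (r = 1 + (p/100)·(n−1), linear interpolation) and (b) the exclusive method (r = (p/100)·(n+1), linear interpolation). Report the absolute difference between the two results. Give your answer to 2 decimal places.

4.20

Sorted: 107, 109, 120, 129, 130, 137, 145, 152.
n = 8.
(a) r = 3.1; between ranks 3 (120) and 4 (129): 120.9.
(b) r = 2.7; between ranks 2 (109) and 3 (120): 116.7.
|120.9 − 116.7| = 4.2.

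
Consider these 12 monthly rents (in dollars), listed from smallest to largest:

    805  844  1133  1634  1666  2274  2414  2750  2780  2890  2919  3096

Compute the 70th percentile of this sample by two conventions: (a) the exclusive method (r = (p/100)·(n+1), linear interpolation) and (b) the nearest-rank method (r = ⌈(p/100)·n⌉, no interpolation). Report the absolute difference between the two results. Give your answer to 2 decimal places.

11.00

n = 12.
(a) r = 9.1; between ranks 9 (2780) and 10 (2890): 2791.
(b) the nearest-rank method: rank 9 → 2780.
|2791 − 2780| = 11.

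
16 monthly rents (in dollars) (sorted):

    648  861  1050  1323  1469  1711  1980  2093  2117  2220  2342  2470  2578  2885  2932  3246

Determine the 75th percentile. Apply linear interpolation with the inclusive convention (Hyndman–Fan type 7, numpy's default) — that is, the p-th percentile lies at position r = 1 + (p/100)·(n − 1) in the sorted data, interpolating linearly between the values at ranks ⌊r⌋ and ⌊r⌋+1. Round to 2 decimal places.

2497.00

n = 16.
r = 1 + (75/100)·(16 − 1) = 1 + 11.25 = 12.25.
Rank 12 is 2470 and rank 13 is 2578.
Interpolate: 2470 + 0.25·(2578 − 2470) = 2470 + 0.25·108 = 2497.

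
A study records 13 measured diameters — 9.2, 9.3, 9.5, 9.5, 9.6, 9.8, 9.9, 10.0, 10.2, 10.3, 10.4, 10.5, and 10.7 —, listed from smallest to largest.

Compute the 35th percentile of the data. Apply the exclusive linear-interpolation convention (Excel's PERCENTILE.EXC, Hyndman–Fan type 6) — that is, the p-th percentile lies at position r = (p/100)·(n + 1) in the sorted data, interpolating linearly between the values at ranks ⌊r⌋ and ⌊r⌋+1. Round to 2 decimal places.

n = 13.
r = (35/100)·(13 + 1) = 4.9.
Rank 4 is 9.5 and rank 5 is 9.6.
Interpolate: 9.5 + 0.9·(9.6 − 9.5) = 9.5 + 0.9·0.1 = 9.59.

9.59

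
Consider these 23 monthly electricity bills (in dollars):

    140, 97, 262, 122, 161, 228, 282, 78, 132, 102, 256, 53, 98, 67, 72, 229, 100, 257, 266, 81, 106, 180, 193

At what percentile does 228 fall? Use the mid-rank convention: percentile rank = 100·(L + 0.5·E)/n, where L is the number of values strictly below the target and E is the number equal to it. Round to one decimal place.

71.7

Sorted: 53, 67, 72, 78, 81, 97, 98, 100, 102, 106, 122, 132, 140, 161, 180, 193, 228, 229, 256, 257, 262, 266, 282.
Count below 228: L = 16; count equal: E = 1; n = 23.
Percentile rank = 100·(16 + 0.5·1)/23 = 100·16.5/23 = 71.74.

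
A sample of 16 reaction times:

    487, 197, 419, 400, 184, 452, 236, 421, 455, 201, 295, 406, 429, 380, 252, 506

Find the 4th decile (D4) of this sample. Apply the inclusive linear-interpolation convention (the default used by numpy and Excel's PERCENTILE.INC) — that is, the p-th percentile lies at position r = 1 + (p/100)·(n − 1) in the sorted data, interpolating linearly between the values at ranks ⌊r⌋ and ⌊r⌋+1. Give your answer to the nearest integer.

Sorted: 184, 197, 201, 236, 252, 295, 380, 400, 406, 419, 421, 429, 452, 455, 487, 506.
n = 16.
r = 1 + (40/100)·(16 − 1) = 1 + 6 = 7.
r is an integer, so P40 is the value at rank 7: 380.

380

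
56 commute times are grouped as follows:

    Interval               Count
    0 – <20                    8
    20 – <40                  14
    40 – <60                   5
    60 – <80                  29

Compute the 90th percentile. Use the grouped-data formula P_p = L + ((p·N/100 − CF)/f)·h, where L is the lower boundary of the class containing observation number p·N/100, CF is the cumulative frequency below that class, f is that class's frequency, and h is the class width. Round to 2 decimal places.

N = 56; target position k = 90/100 · 56 = 50.4.
Cumulative frequencies: 8, 22, 27, 56.
Observation 50.4 falls in the class 60 – <80.
L = 60, CF = 27, f = 29, h = 20.
P90 = 60 + ((50.4 − 27)/29)·20 = 60 + 16.1379 = 76.1379.

76.14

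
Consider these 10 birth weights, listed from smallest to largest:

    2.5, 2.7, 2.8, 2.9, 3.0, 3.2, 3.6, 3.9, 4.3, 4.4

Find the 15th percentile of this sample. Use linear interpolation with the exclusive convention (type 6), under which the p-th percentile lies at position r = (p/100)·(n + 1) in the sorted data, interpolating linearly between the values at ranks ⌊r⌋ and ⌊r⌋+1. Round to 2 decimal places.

n = 10.
r = (15/100)·(10 + 1) = 1.65.
Rank 1 is 2.5 and rank 2 is 2.7.
Interpolate: 2.5 + 0.65·(2.7 − 2.5) = 2.5 + 0.65·0.2 = 2.63.

2.63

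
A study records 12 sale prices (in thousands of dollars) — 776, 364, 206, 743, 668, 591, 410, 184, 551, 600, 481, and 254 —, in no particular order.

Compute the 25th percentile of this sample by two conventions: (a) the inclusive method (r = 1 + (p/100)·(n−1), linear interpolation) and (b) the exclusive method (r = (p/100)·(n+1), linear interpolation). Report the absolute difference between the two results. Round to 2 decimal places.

Sorted: 184, 206, 254, 364, 410, 481, 551, 591, 600, 668, 743, 776.
n = 12.
(a) r = 3.75; between ranks 3 (254) and 4 (364): 336.5.
(b) r = 3.25; between ranks 3 (254) and 4 (364): 281.5.
|336.5 − 281.5| = 55.

55.00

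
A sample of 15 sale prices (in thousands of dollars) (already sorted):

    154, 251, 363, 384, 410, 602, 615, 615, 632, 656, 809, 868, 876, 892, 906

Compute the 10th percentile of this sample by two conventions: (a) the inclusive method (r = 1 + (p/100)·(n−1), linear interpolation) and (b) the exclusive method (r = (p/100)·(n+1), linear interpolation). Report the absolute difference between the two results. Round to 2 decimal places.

n = 15.
(a) r = 2.4; between ranks 2 (251) and 3 (363): 295.8.
(b) r = 1.6; between ranks 1 (154) and 2 (251): 212.2.
|295.8 − 212.2| = 83.6.

83.60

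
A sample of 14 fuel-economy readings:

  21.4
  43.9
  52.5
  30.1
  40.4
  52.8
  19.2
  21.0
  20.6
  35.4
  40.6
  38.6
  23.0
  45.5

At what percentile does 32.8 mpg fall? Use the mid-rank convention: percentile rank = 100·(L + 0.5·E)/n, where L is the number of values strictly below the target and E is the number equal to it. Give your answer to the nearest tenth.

Sorted: 19.2, 20.6, 21.0, 21.4, 23.0, 30.1, 35.4, 38.6, 40.4, 40.6, 43.9, 45.5, 52.5, 52.8.
Count below 32.8: L = 6; count equal: E = 0; n = 14.
Percentile rank = 100·(6 + 0.5·0)/14 = 100·6/14 = 42.86.

42.9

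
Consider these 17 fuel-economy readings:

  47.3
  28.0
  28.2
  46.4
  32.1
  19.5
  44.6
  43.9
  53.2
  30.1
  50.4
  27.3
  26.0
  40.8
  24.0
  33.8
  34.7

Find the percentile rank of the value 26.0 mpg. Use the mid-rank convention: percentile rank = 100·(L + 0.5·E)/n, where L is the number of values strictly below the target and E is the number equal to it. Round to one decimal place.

Sorted: 19.5, 24.0, 26.0, 27.3, 28.0, 28.2, 30.1, 32.1, 33.8, 34.7, 40.8, 43.9, 44.6, 46.4, 47.3, 50.4, 53.2.
Count below 26.0: L = 2; count equal: E = 1; n = 17.
Percentile rank = 100·(2 + 0.5·1)/17 = 100·2.5/17 = 14.71.

14.7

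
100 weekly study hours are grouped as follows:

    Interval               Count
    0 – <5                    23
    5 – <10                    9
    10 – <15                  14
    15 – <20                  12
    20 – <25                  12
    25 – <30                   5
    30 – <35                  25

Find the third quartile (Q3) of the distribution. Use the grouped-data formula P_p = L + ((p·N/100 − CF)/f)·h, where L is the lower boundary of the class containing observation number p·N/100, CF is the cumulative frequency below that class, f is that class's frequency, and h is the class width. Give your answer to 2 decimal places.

N = 100; target position k = 75/100 · 100 = 75.
Cumulative frequencies: 23, 32, 46, 58, 70, 75, 100.
Observation 75 falls in the class 25 – <30.
L = 25, CF = 70, f = 5, h = 5.
P75 = 25 + ((75 − 70)/5)·5 = 25 + 5 = 30.

30.00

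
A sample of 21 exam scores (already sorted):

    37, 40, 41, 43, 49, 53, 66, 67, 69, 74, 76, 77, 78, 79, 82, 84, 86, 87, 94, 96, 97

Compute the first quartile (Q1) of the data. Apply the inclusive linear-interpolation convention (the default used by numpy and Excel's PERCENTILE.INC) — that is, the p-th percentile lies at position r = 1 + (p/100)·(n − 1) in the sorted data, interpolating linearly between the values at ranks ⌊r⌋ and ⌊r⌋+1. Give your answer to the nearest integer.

n = 21.
r = 1 + (25/100)·(21 − 1) = 1 + 5 = 6.
r is an integer, so P25 is the value at rank 6: 53.

53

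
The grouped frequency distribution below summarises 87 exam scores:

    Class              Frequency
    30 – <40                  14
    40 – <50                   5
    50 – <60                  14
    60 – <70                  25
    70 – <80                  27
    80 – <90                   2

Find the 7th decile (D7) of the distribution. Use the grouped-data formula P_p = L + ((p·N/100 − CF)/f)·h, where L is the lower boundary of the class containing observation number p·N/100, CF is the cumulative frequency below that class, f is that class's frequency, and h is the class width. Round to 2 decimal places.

N = 87; target position k = 70/100 · 87 = 60.9.
Cumulative frequencies: 14, 19, 33, 58, 85, 87.
Observation 60.9 falls in the class 70 – <80.
L = 70, CF = 58, f = 27, h = 10.
P70 = 70 + ((60.9 − 58)/27)·10 = 70 + 1.07407 = 71.0741.

71.07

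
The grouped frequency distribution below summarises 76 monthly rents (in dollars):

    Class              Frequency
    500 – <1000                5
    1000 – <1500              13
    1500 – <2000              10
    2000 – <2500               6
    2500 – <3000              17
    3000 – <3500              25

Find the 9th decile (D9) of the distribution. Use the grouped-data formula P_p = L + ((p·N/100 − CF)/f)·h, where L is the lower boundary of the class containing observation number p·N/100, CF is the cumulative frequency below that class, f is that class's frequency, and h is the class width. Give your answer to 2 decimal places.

3348.00

N = 76; target position k = 90/100 · 76 = 68.4.
Cumulative frequencies: 5, 18, 28, 34, 51, 76.
Observation 68.4 falls in the class 3000 – <3500.
L = 3000, CF = 51, f = 25, h = 500.
P90 = 3000 + ((68.4 − 51)/25)·500 = 3000 + 348 = 3348.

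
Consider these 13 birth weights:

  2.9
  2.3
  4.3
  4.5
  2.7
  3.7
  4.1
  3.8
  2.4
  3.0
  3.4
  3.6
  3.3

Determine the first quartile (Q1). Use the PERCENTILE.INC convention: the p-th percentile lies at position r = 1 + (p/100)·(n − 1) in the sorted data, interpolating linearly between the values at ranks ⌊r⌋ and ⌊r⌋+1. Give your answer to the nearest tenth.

2.9

Sorted: 2.3, 2.4, 2.7, 2.9, 3.0, 3.3, 3.4, 3.6, 3.7, 3.8, 4.1, 4.3, 4.5.
n = 13.
r = 1 + (25/100)·(13 − 1) = 1 + 3 = 4.
r is an integer, so P25 is the value at rank 4: 2.9.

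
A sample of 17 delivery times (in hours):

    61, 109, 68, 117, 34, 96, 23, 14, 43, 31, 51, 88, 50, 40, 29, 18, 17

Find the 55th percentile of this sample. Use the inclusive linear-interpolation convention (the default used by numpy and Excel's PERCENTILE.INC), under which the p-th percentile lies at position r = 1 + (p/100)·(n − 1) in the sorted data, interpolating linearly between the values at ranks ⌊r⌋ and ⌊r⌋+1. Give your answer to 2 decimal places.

48.60

Sorted: 14, 17, 18, 23, 29, 31, 34, 40, 43, 50, 51, 61, 68, 88, 96, 109, 117.
n = 17.
r = 1 + (55/100)·(17 − 1) = 1 + 8.8 = 9.8.
Rank 9 is 43 and rank 10 is 50.
Interpolate: 43 + 0.8·(50 − 43) = 43 + 0.8·7 = 48.6.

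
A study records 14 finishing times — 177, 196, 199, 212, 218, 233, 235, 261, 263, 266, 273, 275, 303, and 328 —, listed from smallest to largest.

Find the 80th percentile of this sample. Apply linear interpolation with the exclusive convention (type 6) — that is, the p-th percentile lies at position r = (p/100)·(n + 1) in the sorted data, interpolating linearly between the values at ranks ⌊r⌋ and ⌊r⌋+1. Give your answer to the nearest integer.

n = 14.
r = (80/100)·(14 + 1) = 12.
r is an integer, so P80 is the value at rank 12: 275.

275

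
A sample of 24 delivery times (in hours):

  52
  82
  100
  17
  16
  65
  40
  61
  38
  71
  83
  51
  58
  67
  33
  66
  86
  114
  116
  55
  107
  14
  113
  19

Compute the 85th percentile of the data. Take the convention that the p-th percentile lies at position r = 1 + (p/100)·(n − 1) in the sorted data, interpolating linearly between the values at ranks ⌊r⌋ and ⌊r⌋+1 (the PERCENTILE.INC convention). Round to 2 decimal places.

103.85

Sorted: 14, 16, 17, 19, 33, 38, 40, 51, 52, 55, 58, 61, 65, 66, 67, 71, 82, 83, 86, 100, 107, 113, 114, 116.
n = 24.
r = 1 + (85/100)·(24 − 1) = 1 + 19.55 = 20.55.
Rank 20 is 100 and rank 21 is 107.
Interpolate: 100 + 0.55·(107 − 100) = 100 + 0.55·7 = 103.85.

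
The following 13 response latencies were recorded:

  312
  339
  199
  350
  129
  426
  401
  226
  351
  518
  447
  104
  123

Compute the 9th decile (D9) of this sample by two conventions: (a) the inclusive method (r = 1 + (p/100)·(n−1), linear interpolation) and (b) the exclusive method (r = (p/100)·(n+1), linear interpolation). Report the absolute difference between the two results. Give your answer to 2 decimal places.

46.80

Sorted: 104, 123, 129, 199, 226, 312, 339, 350, 351, 401, 426, 447, 518.
n = 13.
(a) r = 11.8; between ranks 11 (426) and 12 (447): 442.8.
(b) r = 12.6; between ranks 12 (447) and 13 (518): 489.6.
|442.8 − 489.6| = 46.8.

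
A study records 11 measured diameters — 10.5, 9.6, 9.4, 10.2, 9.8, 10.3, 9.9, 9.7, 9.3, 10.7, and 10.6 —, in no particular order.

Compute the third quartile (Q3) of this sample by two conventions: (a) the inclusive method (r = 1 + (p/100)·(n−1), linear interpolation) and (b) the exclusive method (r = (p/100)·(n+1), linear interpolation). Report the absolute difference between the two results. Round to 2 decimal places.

0.10

Sorted: 9.3, 9.4, 9.6, 9.7, 9.8, 9.9, 10.2, 10.3, 10.5, 10.6, 10.7.
n = 11.
(a) r = 8.5; between ranks 8 (10.3) and 9 (10.5): 10.4.
(b) r = 9 → value at rank 9 = 10.5.
|10.4 − 10.5| = 0.1.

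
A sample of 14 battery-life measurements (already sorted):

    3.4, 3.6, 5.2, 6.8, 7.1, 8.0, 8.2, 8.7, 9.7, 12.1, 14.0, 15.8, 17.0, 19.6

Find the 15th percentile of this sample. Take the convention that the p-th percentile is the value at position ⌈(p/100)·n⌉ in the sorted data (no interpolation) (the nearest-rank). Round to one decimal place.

n = 14.
Position = ⌈15/100 · 14⌉ = ⌈2.1⌉ = 3.
The value at rank 3 is 5.2.

5.2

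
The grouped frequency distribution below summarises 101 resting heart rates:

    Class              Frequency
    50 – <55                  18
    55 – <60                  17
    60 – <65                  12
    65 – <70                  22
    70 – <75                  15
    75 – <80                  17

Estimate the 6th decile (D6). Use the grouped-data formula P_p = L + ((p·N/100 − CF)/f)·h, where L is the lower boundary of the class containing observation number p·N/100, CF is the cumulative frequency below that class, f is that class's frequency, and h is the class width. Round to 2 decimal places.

68.09

N = 101; target position k = 60/100 · 101 = 60.6.
Cumulative frequencies: 18, 35, 47, 69, 84, 101.
Observation 60.6 falls in the class 65 – <70.
L = 65, CF = 47, f = 22, h = 5.
P60 = 65 + ((60.6 − 47)/22)·5 = 65 + 3.09091 = 68.0909.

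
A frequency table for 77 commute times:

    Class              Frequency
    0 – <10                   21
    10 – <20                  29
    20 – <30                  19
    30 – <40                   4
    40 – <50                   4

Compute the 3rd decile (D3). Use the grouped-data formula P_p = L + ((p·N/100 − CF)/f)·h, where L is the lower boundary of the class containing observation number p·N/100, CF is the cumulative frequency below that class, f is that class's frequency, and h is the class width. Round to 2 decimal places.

N = 77; target position k = 30/100 · 77 = 23.1.
Cumulative frequencies: 21, 50, 69, 73, 77.
Observation 23.1 falls in the class 10 – <20.
L = 10, CF = 21, f = 29, h = 10.
P30 = 10 + ((23.1 − 21)/29)·10 = 10 + 0.724138 = 10.7241.

10.72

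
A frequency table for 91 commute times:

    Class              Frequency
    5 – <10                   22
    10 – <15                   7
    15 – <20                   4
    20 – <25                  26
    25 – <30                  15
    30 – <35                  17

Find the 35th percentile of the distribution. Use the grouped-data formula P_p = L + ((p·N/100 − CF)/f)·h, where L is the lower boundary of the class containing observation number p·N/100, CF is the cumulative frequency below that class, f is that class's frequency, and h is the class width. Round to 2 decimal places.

N = 91; target position k = 35/100 · 91 = 31.85.
Cumulative frequencies: 22, 29, 33, 59, 74, 91.
Observation 31.85 falls in the class 15 – <20.
L = 15, CF = 29, f = 4, h = 5.
P35 = 15 + ((31.85 − 29)/4)·5 = 15 + 3.5625 = 18.5625.

18.56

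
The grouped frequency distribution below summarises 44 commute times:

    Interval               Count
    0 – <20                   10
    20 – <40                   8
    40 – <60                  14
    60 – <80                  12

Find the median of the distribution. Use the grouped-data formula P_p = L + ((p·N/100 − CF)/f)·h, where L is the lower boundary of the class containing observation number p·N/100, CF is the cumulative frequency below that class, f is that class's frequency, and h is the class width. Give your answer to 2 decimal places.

45.71

N = 44; target position k = 50/100 · 44 = 22.
Cumulative frequencies: 10, 18, 32, 44.
Observation 22 falls in the class 40 – <60.
L = 40, CF = 18, f = 14, h = 20.
P50 = 40 + ((22 − 18)/14)·20 = 40 + 5.71429 = 45.7143.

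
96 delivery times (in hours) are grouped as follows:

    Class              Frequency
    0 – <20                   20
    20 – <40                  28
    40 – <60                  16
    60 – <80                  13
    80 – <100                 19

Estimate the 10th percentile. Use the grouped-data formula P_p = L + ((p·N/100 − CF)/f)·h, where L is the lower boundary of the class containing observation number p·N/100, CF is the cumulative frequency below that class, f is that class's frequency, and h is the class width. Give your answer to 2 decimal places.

N = 96; target position k = 10/100 · 96 = 9.6.
Cumulative frequencies: 20, 48, 64, 77, 96.
Observation 9.6 falls in the class 0 – <20.
L = 0, CF = 0, f = 20, h = 20.
P10 = 0 + ((9.6 − 0)/20)·20 = 0 + 9.6 = 9.6.

9.60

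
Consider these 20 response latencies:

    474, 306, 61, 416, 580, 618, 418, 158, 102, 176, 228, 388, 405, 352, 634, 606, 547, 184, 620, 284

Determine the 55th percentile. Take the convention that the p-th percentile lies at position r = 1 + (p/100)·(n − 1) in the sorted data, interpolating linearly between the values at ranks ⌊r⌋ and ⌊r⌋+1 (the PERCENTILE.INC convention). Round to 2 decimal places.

Sorted: 61, 102, 158, 176, 184, 228, 284, 306, 352, 388, 405, 416, 418, 474, 547, 580, 606, 618, 620, 634.
n = 20.
r = 1 + (55/100)·(20 − 1) = 1 + 10.45 = 11.45.
Rank 11 is 405 and rank 12 is 416.
Interpolate: 405 + 0.45·(416 − 405) = 405 + 0.45·11 = 409.95.

409.95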